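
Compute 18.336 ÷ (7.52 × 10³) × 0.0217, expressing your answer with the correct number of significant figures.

18.336 ÷ (7.52 × 10³) × 0.0217 = 0.0000529110638298…
Multiplication/division keeps the fewest significant figures: 18.336 → 5 s.f., 7.52 × 10³ → 3 s.f., 0.0217 → 3 s.f.; limit is 3.
Rounded to 3 significant figures: 5.29 × 10⁻⁵.

5.29 × 10⁻⁵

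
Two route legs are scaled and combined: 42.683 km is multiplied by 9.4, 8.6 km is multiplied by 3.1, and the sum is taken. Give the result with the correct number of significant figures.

42.683 × 9.4 = 401.2202 → 4.0 × 10² km (2 s.f., last digit at the 10^1 place).
8.6 × 3.1 = 26.66 → 27 km (2 s.f., last digit at the 10^0 place).
Sum: 427.8802 km; keep the coarser place, 10^1.
Result: 4.3 × 10² km.

4.3 × 10² km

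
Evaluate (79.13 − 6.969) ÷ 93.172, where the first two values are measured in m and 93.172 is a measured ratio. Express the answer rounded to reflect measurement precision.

79.13 m − 6.969 m = 72.161 m; the difference is limited to 2 decimal places (4 s.f.).
Carrying full precision, 72.161 ÷ 93.172 = 0.774492336754… m; 93.172 has 5 s.f., so the result keeps min(4, 5) = 4 s.f.
Rounded to 4 significant figures: 0.7745 m.

0.7745 m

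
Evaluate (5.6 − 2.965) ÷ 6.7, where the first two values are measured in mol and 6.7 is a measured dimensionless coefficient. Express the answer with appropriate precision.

0.39 mol

5.6 mol − 2.965 mol = 2.635 mol; the difference is limited to 1 decimal place (2 s.f.).
Carrying full precision, 2.635 ÷ 6.7 = 0.39328358209… mol; 6.7 has 2 s.f., so the result keeps min(2, 2) = 2 s.f.
Rounded to 2 significant figures: 0.39 mol.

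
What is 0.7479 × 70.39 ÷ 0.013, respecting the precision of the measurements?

0.7479 × 70.39 ÷ 0.013 = 4049.59084615…
Multiplication/division keeps the fewest significant figures: 0.7479 → 4 s.f., 70.39 → 4 s.f., 0.013 → 2 s.f.; limit is 2.
Rounded to 2 significant figures: 4.0 × 10³.

4.0 × 10³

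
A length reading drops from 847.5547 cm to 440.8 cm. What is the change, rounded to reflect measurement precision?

847.5547 cm − 440.8 cm = 406.7547 cm.
Addition/subtraction keeps the fewest decimal places: 847.5547 → 4 decimal places, 440.8 → 1 decimal place; limit is 1.
Rounded to 1 decimal place: 406.8 cm.

406.8 cm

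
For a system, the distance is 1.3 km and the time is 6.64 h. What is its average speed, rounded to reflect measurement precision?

average speed = 1.3 km ÷ 6.64 h = 0.19578313253… km/h.
1.3 has 2 significant figures; 6.64 has 3.
Division/multiplication keeps the fewest: 2 significant figures.
Rounded: 0.20 km/h.

0.20 km/h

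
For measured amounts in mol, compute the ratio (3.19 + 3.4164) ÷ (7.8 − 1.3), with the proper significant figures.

1.0

3.19 + 3.4164 = 6.6064, limited to 2 d.p. → 3 s.f.; 7.8 − 1.3 = 6.5, limited to 1 d.p. → 2 s.f.
Carrying full precision, 6.6064 ÷ 6.5 = 1.01636923077…; keep min(3, 2) = 2 s.f.
Rounded to 2 significant figures: 1.0.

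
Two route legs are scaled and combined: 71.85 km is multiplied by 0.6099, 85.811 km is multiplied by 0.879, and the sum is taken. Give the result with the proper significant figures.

71.85 × 0.6099 = 43.821315 → 43.82 km (4 s.f., last digit at the 10^-2 place).
85.811 × 0.879 = 75.427869 → 75.4 km (3 s.f., last digit at the 10^-1 place).
Sum: 119.249184 km; keep the coarser place, 10^-1.
Result: 119.2 km.

119.2 km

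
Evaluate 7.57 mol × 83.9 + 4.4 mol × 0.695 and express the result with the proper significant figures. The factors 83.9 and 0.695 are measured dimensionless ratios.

7.57 × 83.9 = 635.123 → 635 mol (3 s.f., last digit at the 10^0 place).
4.4 × 0.695 = 3.058 → 3.1 mol (2 s.f., last digit at the 10^-1 place).
Sum: 638.181 mol; keep the coarser place, 10^0.
Result: 638 mol.

638 mol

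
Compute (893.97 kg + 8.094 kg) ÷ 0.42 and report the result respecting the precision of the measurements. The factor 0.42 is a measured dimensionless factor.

893.97 kg + 8.094 kg = 902.064 kg; the sum is limited to 2 decimal places (5 s.f.).
Carrying full precision, 902.064 ÷ 0.42 = 2147.77142857… kg; 0.42 has 2 s.f., so the result keeps min(5, 2) = 2 s.f.
Rounded to 2 significant figures: 2.1 × 10^3 kg.

2.1 × 10^3 kg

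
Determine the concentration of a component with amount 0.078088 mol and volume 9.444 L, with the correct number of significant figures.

concentration = 0.078088 mol ÷ 9.444 L = 0.00826853028378… mol/L.
0.078088 has 5 significant figures; 9.444 has 4.
Division/multiplication keeps the fewest: 4 significant figures.
Rounded: 0.008269 mol/L.

0.008269 mol/L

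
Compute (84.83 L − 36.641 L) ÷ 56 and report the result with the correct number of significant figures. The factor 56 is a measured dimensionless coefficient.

0.86 L

84.83 L − 36.641 L = 48.189 L; the difference is limited to 2 decimal places (4 s.f.).
Carrying full precision, 48.189 ÷ 56 = 0.860517857143… L; 56 has 2 s.f., so the result keeps min(4, 2) = 2 s.f.
Rounded to 2 significant figures: 0.86 L.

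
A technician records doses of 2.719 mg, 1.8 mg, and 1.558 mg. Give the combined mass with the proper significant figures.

2.719 mg + 1.8 mg + 1.558 mg = 6.077 mg.
Addition/subtraction keeps the fewest decimal places: 2.719 → 3 decimal places, 1.8 → 1 decimal place, 1.558 → 3 decimal places; limit is 1.
Rounded to 1 decimal place: 6.1 mg.

6.1 mg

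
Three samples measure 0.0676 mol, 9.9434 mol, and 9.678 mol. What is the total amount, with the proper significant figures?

0.0676 mol + 9.9434 mol + 9.678 mol = 19.6890 mol.
Addition/subtraction keeps the fewest decimal places: 0.0676 → 4 decimal places, 9.9434 → 4 decimal places, 9.678 → 3 decimal places; limit is 3.
Rounded to 3 decimal places: 19.689 mol.

19.689 mol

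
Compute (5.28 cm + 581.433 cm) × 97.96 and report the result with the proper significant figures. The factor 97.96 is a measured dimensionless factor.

5.28 cm + 581.433 cm = 586.713 cm; the sum is limited to 2 decimal places (5 s.f.).
Carrying full precision, 586.713 × 97.96 = 57474.40548 cm; 97.96 has 4 s.f., so the result keeps min(5, 4) = 4 s.f.
Rounded to 4 significant figures: 5.747 × 10⁴ cm.

5.747 × 10⁴ cm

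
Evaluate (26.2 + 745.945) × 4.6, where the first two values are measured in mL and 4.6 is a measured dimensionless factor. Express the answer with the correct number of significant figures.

3.6 × 10^3 mL

26.2 mL + 745.945 mL = 772.145 mL; the sum is limited to 1 decimal place (4 s.f.).
Carrying full precision, 772.145 × 4.6 = 3551.867 mL; 4.6 has 2 s.f., so the result keeps min(4, 2) = 2 s.f.
Rounded to 2 significant figures: 3.6 × 10^3 mL.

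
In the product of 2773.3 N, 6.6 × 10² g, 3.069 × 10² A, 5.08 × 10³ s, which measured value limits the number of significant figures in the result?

2773.3 N → 5 s.f.; 6.6 × 10² g → 2 s.f.; 3.069 × 10² A → 4 s.f.; 5.08 × 10³ s → 3 s.f.
The fewest is 2 significant figures, from 6.6 × 10² g.

6.6 × 10² g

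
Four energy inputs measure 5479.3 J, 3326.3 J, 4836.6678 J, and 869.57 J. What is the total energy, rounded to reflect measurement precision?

14511.8 J

5479.3 J + 3326.3 J + 4836.6678 J + 869.57 J = 14511.8378 J.
Addition/subtraction keeps the fewest decimal places: 5479.3 → 1 decimal place, 3326.3 → 1 decimal place, 4836.6678 → 4 decimal places, 869.57 → 2 decimal places; limit is 1.
Rounded to 1 decimal place: 14511.8 J.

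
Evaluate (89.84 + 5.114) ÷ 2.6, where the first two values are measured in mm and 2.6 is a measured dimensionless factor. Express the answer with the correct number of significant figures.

89.84 mm + 5.114 mm = 94.954 mm; the sum is limited to 2 decimal places (4 s.f.).
Carrying full precision, 94.954 ÷ 2.6 = 36.5207692308… mm; 2.6 has 2 s.f., so the result keeps min(4, 2) = 2 s.f.
Rounded to 2 significant figures: 37 mm.

37 mm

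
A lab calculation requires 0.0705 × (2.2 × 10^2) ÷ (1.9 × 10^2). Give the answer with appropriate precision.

8.2 × 10^-2

0.0705 × (2.2 × 10^2) ÷ (1.9 × 10^2) = 0.0816315789474…
Multiplication/division keeps the fewest significant figures: 0.0705 → 3 s.f., 2.2 × 10^2 → 2 s.f., 1.9 × 10^2 → 2 s.f.; limit is 2.
Rounded to 2 significant figures: 8.2 × 10^-2.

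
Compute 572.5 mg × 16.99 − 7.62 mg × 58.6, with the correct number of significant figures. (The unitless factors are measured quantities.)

572.5 × 16.99 = 9726.775 → 9727 mg (4 s.f., last digit at the 10^0 place).
7.62 × 58.6 = 446.532 → 447 mg (3 s.f., last digit at the 10^0 place).
Difference: 9280.243 mg; keep the coarser place, 10^0.
Result: 9.280 × 10^3 mg.

9.280 × 10^3 mg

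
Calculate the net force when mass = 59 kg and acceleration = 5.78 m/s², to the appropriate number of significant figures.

3.4 × 10^2 N

net force = 59 kg × 5.78 m/s² = 341.02 N.
59 has 2 significant figures; 5.78 has 3.
Division/multiplication keeps the fewest: 2 significant figures.
Rounded: 3.4 × 10^2 N.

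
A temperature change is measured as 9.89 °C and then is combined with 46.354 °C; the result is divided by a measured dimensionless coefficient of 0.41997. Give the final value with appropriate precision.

133.9 °C

9.89 °C + 46.354 °C = 56.244 °C; the sum is limited to 2 decimal places (4 s.f.).
Carrying full precision, 56.244 ÷ 0.41997 = 133.923851704… °C; 0.41997 has 5 s.f., so the result keeps min(4, 5) = 4 s.f.
Rounded to 4 significant figures: 133.9 °C.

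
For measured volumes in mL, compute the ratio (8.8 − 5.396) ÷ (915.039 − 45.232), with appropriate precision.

0.0039

8.8 − 5.396 = 3.404, limited to 1 d.p. → 2 s.f.; 915.039 − 45.232 = 869.807, limited to 3 d.p. → 6 s.f.
Carrying full precision, 3.404 ÷ 869.807 = 0.00391351184803…; keep min(2, 6) = 2 s.f.
Rounded to 2 significant figures: 0.0039.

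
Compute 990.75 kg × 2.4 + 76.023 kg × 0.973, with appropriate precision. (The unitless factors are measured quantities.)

990.75 × 2.4 = 2377.8 → 2.4 × 10³ kg (2 s.f., last digit at the 10^2 place).
76.023 × 0.973 = 73.970379 → 74.0 kg (3 s.f., last digit at the 10^-1 place).
Sum: 2451.770379 kg; keep the coarser place, 10^2.
Result: 2.5 × 10³ kg.

2.5 × 10³ kg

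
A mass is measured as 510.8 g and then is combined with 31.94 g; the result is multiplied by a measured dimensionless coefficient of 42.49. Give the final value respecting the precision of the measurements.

2.306 × 10^4 g

510.8 g + 31.94 g = 542.74 g; the sum is limited to 1 decimal place (4 s.f.).
Carrying full precision, 542.74 × 42.49 = 23061.0226 g; 42.49 has 4 s.f., so the result keeps min(4, 4) = 4 s.f.
Rounded to 4 significant figures: 2.306 × 10^4 g.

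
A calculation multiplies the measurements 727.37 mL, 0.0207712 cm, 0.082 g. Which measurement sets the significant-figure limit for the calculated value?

0.082 g

727.37 mL → 5 s.f.; 0.0207712 cm → 6 s.f.; 0.082 g → 2 s.f.
The fewest is 2 significant figures, from 0.082 g.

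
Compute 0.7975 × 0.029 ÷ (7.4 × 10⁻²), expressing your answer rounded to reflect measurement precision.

0.7975 × 0.029 ÷ (7.4 × 10⁻²) = 0.312533783784…
Multiplication/division keeps the fewest significant figures: 0.7975 → 4 s.f., 0.029 → 2 s.f., 7.4 × 10⁻² → 2 s.f.; limit is 2.
Rounded to 2 significant figures: 0.31.

0.31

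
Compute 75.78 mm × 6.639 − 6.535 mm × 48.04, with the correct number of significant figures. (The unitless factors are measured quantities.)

75.78 × 6.639 = 503.10342 → 503.1 mm (4 s.f., last digit at the 10^-1 place).
6.535 × 48.04 = 313.9414 → 313.9 mm (4 s.f., last digit at the 10^-1 place).
Difference: 189.16202 mm; keep the coarser place, 10^-1.
Result: 189.2 mm.

189.2 mm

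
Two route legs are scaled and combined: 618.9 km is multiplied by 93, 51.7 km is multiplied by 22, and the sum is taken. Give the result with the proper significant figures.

5.9 × 10⁴ km

618.9 × 93 = 57557.7 → 5.8 × 10⁴ km (2 s.f., last digit at the 10^3 place).
51.7 × 22 = 1137.4 → 1.1 × 10³ km (2 s.f., last digit at the 10^2 place).
Sum: 58695.1 km; keep the coarser place, 10^3.
Result: 5.9 × 10⁴ km.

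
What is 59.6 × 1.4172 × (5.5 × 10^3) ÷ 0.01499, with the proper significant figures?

59.6 × 1.4172 × (5.5 × 10^3) ÷ 0.01499 = 30991204.8032…
Multiplication/division keeps the fewest significant figures: 59.6 → 3 s.f., 1.4172 → 5 s.f., 5.5 × 10^3 → 2 s.f., 0.01499 → 4 s.f.; limit is 2.
Rounded to 2 significant figures: 3.1 × 10^7.

3.1 × 10^7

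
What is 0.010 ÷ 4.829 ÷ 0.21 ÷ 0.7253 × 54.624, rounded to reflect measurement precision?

0.010 ÷ 4.829 ÷ 0.21 ÷ 0.7253 × 54.624 = 0.74265878346…
Multiplication/division keeps the fewest significant figures: 0.010 → 2 s.f., 4.829 → 4 s.f., 0.21 → 2 s.f., 0.7253 → 4 s.f., 54.624 → 5 s.f.; limit is 2.
Rounded to 2 significant figures: 0.74.

0.74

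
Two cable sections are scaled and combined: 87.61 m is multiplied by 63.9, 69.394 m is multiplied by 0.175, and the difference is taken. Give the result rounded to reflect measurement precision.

5.59 × 10³ m

87.61 × 63.9 = 5598.279 → 5.60 × 10³ m (3 s.f., last digit at the 10^1 place).
69.394 × 0.175 = 12.14395 → 12.1 m (3 s.f., last digit at the 10^-1 place).
Difference: 5586.13505 m; keep the coarser place, 10^1.
Result: 5.59 × 10³ m.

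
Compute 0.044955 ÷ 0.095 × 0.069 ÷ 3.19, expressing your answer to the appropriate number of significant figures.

0.010

0.044955 ÷ 0.095 × 0.069 ÷ 3.19 = 0.0102355881868…
Multiplication/division keeps the fewest significant figures: 0.044955 → 5 s.f., 0.095 → 2 s.f., 0.069 → 2 s.f., 3.19 → 3 s.f.; limit is 2.
Rounded to 2 significant figures: 0.010.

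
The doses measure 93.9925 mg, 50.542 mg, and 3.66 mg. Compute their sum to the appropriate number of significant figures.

93.9925 mg + 50.542 mg + 3.66 mg = 148.1945 mg.
Addition/subtraction keeps the fewest decimal places: 93.9925 → 4 decimal places, 50.542 → 3 decimal places, 3.66 → 2 decimal places; limit is 2.
Rounded to 2 decimal places: 148.19 mg.

148.19 mg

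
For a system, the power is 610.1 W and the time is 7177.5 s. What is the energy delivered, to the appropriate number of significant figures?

4.379 × 10^6 J

energy delivered = 610.1 W × 7177.5 s = 4378992.75 J.
610.1 has 4 significant figures; 7177.5 has 5.
Division/multiplication keeps the fewest: 4 significant figures.
Rounded: 4.379 × 10^6 J.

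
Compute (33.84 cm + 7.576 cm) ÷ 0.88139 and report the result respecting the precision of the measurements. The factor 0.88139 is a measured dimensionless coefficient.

33.84 cm + 7.576 cm = 41.416 cm; the sum is limited to 2 decimal places (4 s.f.).
Carrying full precision, 41.416 ÷ 0.88139 = 46.9894144476… cm; 0.88139 has 5 s.f., so the result keeps min(4, 5) = 4 s.f.
Rounded to 4 significant figures: 46.99 cm.

46.99 cm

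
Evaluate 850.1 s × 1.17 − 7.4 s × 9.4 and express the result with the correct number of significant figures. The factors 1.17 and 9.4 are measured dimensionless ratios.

925 s

850.1 × 1.17 = 994.617 → 995 s (3 s.f., last digit at the 10^0 place).
7.4 × 9.4 = 69.56 → 70. s (2 s.f., last digit at the 10^0 place).
Difference: 925.057 s; keep the coarser place, 10^0.
Result: 925 s.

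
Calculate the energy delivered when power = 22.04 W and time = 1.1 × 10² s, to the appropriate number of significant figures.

energy delivered = 22.04 W × 1.1 × 10² s = 2424.4 J.
22.04 has 4 significant figures; 1.1 × 10² has 2.
Division/multiplication keeps the fewest: 2 significant figures.
Rounded: 2.4 × 10³ J.

2.4 × 10³ J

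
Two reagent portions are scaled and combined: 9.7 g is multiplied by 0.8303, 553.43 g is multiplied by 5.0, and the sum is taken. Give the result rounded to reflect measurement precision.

2.8 × 10^3 g

9.7 × 0.8303 = 8.05391 → 8.1 g (2 s.f., last digit at the 10^-1 place).
553.43 × 5.0 = 2767.15 → 2.8 × 10^3 g (2 s.f., last digit at the 10^2 place).
Sum: 2775.20391 g; keep the coarser place, 10^2.
Result: 2.8 × 10^3 g.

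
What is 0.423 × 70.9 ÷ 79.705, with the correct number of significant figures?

0.376

0.423 × 70.9 ÷ 79.705 = 0.376271250235…
Multiplication/division keeps the fewest significant figures: 0.423 → 3 s.f., 70.9 → 3 s.f., 79.705 → 5 s.f.; limit is 3.
Rounded to 3 significant figures: 0.376.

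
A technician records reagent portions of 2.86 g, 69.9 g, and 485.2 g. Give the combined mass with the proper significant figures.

558.0 g

2.86 g + 69.9 g + 485.2 g = 557.96 g.
Addition/subtraction keeps the fewest decimal places: 2.86 → 2 decimal places, 69.9 → 1 decimal place, 485.2 → 1 decimal place; limit is 1.
Rounded to 1 decimal place: 558.0 g.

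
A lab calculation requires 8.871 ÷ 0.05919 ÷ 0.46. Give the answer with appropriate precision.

3.3 × 10^2

8.871 ÷ 0.05919 ÷ 0.46 = 325.811498711…
Multiplication/division keeps the fewest significant figures: 8.871 → 4 s.f., 0.05919 → 4 s.f., 0.46 → 2 s.f.; limit is 2.
Rounded to 2 significant figures: 3.3 × 10^2.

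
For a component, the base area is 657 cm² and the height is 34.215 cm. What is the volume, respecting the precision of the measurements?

volume = 657 cm² × 34.215 cm = 22479.255 cm³.
657 has 3 significant figures; 34.215 has 5.
Division/multiplication keeps the fewest: 3 significant figures.
Rounded: 2.25 × 10^4 cm³.

2.25 × 10^4 cm³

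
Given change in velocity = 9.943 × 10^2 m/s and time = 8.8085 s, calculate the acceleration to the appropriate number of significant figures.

112.9 m/s²

acceleration = 9.943 × 10^2 m/s ÷ 8.8085 s = 112.879604927… m/s².
9.943 × 10^2 has 4 significant figures; 8.8085 has 5.
Division/multiplication keeps the fewest: 4 significant figures.
Rounded: 112.9 m/s².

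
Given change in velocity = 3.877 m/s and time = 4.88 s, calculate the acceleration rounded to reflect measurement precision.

acceleration = 3.877 m/s ÷ 4.88 s = 0.794467213115… m/s².
3.877 has 4 significant figures; 4.88 has 3.
Division/multiplication keeps the fewest: 3 significant figures.
Rounded: 0.794 m/s².

0.794 m/s²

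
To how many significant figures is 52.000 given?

52.000: trailing zeros after a decimal point are significant.

5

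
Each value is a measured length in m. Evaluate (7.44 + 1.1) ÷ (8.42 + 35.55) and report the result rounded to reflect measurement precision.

0.19

7.44 + 1.1 = 8.54, limited to 1 d.p. → 2 s.f.; 8.42 + 35.55 = 43.97, limited to 2 d.p. → 4 s.f.
Carrying full precision, 8.54 ÷ 43.97 = 0.194223334091…; keep min(2, 4) = 2 s.f.
Rounded to 2 significant figures: 0.19.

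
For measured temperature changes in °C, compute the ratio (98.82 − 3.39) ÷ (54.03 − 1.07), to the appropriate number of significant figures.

98.82 − 3.39 = 95.43, limited to 2 d.p. → 4 s.f.; 54.03 − 1.07 = 52.96, limited to 2 d.p. → 4 s.f.
Carrying full precision, 95.43 ÷ 52.96 = 1.80192598187…; keep min(4, 4) = 4 s.f.
Rounded to 4 significant figures: 1.802.

1.802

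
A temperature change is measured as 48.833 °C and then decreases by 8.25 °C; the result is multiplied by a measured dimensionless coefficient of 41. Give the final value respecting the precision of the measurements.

1.7 × 10^3 °C

48.833 °C − 8.25 °C = 40.583 °C; the difference is limited to 2 decimal places (4 s.f.).
Carrying full precision, 40.583 × 41 = 1663.903 °C; 41 has 2 s.f., so the result keeps min(4, 2) = 2 s.f.
Rounded to 2 significant figures: 1.7 × 10^3 °C.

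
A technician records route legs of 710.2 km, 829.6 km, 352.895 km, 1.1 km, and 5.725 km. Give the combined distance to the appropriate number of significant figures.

710.2 km + 829.6 km + 352.895 km + 1.1 km + 5.725 km = 1899.520 km.
Addition/subtraction keeps the fewest decimal places: 710.2 → 1 decimal place, 829.6 → 1 decimal place, 352.895 → 3 decimal places, 1.1 → 1 decimal place, 5.725 → 3 decimal places; limit is 1.
Rounded to 1 decimal place: 1899.5 km.

1899.5 km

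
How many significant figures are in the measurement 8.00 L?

8.00: trailing zeros after a decimal point are significant.

3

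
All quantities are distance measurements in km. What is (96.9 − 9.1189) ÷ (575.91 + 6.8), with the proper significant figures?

96.9 − 9.1189 = 87.7811, limited to 1 d.p. → 3 s.f.; 575.91 + 6.8 = 582.71, limited to 1 d.p. → 4 s.f.
Carrying full precision, 87.7811 ÷ 582.71 = 0.150642858369…; keep min(3, 4) = 3 s.f.
Rounded to 3 significant figures: 0.151.

0.151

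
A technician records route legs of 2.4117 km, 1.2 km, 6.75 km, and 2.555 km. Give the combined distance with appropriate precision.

2.4117 km + 1.2 km + 6.75 km + 2.555 km = 12.9167 km.
Addition/subtraction keeps the fewest decimal places: 2.4117 → 4 decimal places, 1.2 → 1 decimal place, 6.75 → 2 decimal places, 2.555 → 3 decimal places; limit is 1.
Rounded to 1 decimal place: 12.9 km.

12.9 km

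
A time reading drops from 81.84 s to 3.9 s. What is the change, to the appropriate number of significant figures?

77.9 s

81.84 s − 3.9 s = 77.94 s.
Addition/subtraction keeps the fewest decimal places: 81.84 → 2 decimal places, 3.9 → 1 decimal place; limit is 1.
Rounded to 1 decimal place: 77.9 s.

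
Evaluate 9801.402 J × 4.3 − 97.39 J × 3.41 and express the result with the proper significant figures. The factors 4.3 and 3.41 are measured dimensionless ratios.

4.2 × 10⁴ J

9801.402 × 4.3 = 42146.0286 → 4.2 × 10⁴ J (2 s.f., last digit at the 10^3 place).
97.39 × 3.41 = 332.0999 → 332 J (3 s.f., last digit at the 10^0 place).
Difference: 41813.9287 J; keep the coarser place, 10^3.
Result: 4.2 × 10⁴ J.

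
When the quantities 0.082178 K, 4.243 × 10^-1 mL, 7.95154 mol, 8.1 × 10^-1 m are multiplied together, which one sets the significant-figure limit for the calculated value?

8.1 × 10^-1 m

0.082178 K → 5 s.f.; 4.243 × 10^-1 mL → 4 s.f.; 7.95154 mol → 6 s.f.; 8.1 × 10^-1 m → 2 s.f.
The fewest is 2 significant figures, from 8.1 × 10^-1 m.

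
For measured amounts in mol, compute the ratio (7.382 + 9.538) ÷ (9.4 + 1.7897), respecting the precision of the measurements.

1.51

7.382 + 9.538 = 16.920, limited to 3 d.p. → 5 s.f.; 9.4 + 1.7897 = 11.1897, limited to 1 d.p. → 3 s.f.
Carrying full precision, 16.920 ÷ 11.1897 = 1.51210488217…; keep min(5, 3) = 3 s.f.
Rounded to 3 significant figures: 1.51.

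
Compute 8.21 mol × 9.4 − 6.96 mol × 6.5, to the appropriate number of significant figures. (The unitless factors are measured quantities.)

32 mol

8.21 × 9.4 = 77.174 → 77 mol (2 s.f., last digit at the 10^0 place).
6.96 × 6.5 = 45.24 → 45 mol (2 s.f., last digit at the 10^0 place).
Difference: 31.934 mol; keep the coarser place, 10^0.
Result: 32 mol.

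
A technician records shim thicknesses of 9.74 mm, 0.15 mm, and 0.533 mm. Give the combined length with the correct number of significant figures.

9.74 mm + 0.15 mm + 0.533 mm = 10.423 mm.
Addition/subtraction keeps the fewest decimal places: 9.74 → 2 decimal places, 0.15 → 2 decimal places, 0.533 → 3 decimal places; limit is 2.
Rounded to 2 decimal places: 10.42 mm.

10.42 mm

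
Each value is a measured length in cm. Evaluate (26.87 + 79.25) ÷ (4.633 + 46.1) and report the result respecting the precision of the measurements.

26.87 + 79.25 = 106.12, limited to 2 d.p. → 5 s.f.; 4.633 + 46.1 = 50.733, limited to 1 d.p. → 3 s.f.
Carrying full precision, 106.12 ÷ 50.733 = 2.09173516252…; keep min(5, 3) = 3 s.f.
Rounded to 3 significant figures: 2.09.

2.09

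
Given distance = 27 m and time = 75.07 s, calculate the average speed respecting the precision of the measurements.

average speed = 27 m ÷ 75.07 s = 0.359664313308… m/s.
27 has 2 significant figures; 75.07 has 4.
Division/multiplication keeps the fewest: 2 significant figures.
Rounded: 3.6 × 10^-1 m/s.

3.6 × 10^-1 m/s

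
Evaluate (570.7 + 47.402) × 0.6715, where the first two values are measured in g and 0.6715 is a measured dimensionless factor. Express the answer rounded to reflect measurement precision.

4.151 × 10² g

570.7 g + 47.402 g = 618.102 g; the sum is limited to 1 decimal place (4 s.f.).
Carrying full precision, 618.102 × 0.6715 = 415.055493 g; 0.6715 has 4 s.f., so the result keeps min(4, 4) = 4 s.f.
Rounded to 4 significant figures: 4.151 × 10² g.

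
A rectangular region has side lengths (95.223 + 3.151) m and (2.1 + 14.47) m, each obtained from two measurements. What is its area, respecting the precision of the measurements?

1.63 × 10³ m²

95.223 + 3.151 = 98.374, limited to 3 d.p. → 5 s.f.; 2.1 + 14.47 = 16.57, limited to 1 d.p. → 3 s.f.
Carrying full precision, 98.374 × 16.57 = 1630.05718; keep min(5, 3) = 3 s.f.
Rounded to 3 significant figures: 1.63 × 10³ m².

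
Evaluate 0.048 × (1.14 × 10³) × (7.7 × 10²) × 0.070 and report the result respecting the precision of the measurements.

2.9 × 10³

0.048 × (1.14 × 10³) × (7.7 × 10²) × 0.070 = 2949.408
Multiplication/division keeps the fewest significant figures: 0.048 → 2 s.f., 1.14 × 10³ → 3 s.f., 7.7 × 10² → 2 s.f., 0.070 → 2 s.f.; limit is 2.
Rounded to 2 significant figures: 2.9 × 10³.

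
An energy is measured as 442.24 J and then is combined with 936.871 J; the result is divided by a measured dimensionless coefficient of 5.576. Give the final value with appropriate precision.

247.3 J

442.24 J + 936.871 J = 1379.111 J; the sum is limited to 2 decimal places (6 s.f.).
Carrying full precision, 1379.111 ÷ 5.576 = 247.329806313… J; 5.576 has 4 s.f., so the result keeps min(6, 4) = 4 s.f.
Rounded to 4 significant figures: 247.3 J.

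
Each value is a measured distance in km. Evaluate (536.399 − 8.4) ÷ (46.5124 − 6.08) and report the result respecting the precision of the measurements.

13.06

536.399 − 8.4 = 527.999, limited to 1 d.p. → 4 s.f.; 46.5124 − 6.08 = 40.4324, limited to 2 d.p. → 4 s.f.
Carrying full precision, 527.999 ÷ 40.4324 = 13.0588092718…; keep min(4, 4) = 4 s.f.
Rounded to 4 significant figures: 13.06.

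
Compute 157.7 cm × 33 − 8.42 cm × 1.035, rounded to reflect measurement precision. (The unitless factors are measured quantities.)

157.7 × 33 = 5204.1 → 5.2 × 10³ cm (2 s.f., last digit at the 10^2 place).
8.42 × 1.035 = 8.7147 → 8.71 cm (3 s.f., last digit at the 10^-2 place).
Difference: 5195.3853 cm; keep the coarser place, 10^2.
Result: 5.2 × 10³ cm.

5.2 × 10³ cm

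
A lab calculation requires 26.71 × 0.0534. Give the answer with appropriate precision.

1.43

26.71 × 0.0534 = 1.426314
Multiplication/division keeps the fewest significant figures: 26.71 → 4 s.f., 0.0534 → 3 s.f.; limit is 3.
Rounded to 3 significant figures: 1.43.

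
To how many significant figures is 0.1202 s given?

4

0.1202: leading zeros are not significant; zeros between nonzero digits are significant.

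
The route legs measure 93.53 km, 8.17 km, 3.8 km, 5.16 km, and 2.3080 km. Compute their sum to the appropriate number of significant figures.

93.53 km + 8.17 km + 3.8 km + 5.16 km + 2.3080 km = 112.9680 km.
Addition/subtraction keeps the fewest decimal places: 93.53 → 2 decimal places, 8.17 → 2 decimal places, 3.8 → 1 decimal place, 5.16 → 2 decimal places, 2.3080 → 4 decimal places; limit is 1.
Rounded to 1 decimal place: 113.0 km.

113.0 km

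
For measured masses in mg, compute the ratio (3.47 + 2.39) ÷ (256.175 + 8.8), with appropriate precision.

3.47 + 2.39 = 5.86, limited to 2 d.p. → 3 s.f.; 256.175 + 8.8 = 264.975, limited to 1 d.p. → 4 s.f.
Carrying full precision, 5.86 ÷ 264.975 = 0.0221152938957…; keep min(3, 4) = 3 s.f.
Rounded to 3 significant figures: 0.0221.

0.0221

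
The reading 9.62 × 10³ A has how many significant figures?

9.62 × 10³: in scientific notation every digit of the coefficient is significant.

3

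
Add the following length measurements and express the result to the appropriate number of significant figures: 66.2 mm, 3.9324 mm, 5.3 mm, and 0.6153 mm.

66.2 mm + 3.9324 mm + 5.3 mm + 0.6153 mm = 76.0477 mm.
Addition/subtraction keeps the fewest decimal places: 66.2 → 1 decimal place, 3.9324 → 4 decimal places, 5.3 → 1 decimal place, 0.6153 → 4 decimal places; limit is 1.
Rounded to 1 decimal place: 76.0 mm.

76.0 mm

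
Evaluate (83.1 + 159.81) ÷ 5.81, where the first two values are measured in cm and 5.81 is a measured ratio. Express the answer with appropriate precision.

83.1 cm + 159.81 cm = 242.91 cm; the sum is limited to 1 decimal place (4 s.f.).
Carrying full precision, 242.91 ÷ 5.81 = 41.8089500861… cm; 5.81 has 3 s.f., so the result keeps min(4, 3) = 3 s.f.
Rounded to 3 significant figures: 41.8 cm.

41.8 cm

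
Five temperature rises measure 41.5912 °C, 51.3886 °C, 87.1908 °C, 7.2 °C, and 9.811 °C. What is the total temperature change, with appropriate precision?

41.5912 °C + 51.3886 °C + 87.1908 °C + 7.2 °C + 9.811 °C = 197.1816 °C.
Addition/subtraction keeps the fewest decimal places: 41.5912 → 4 decimal places, 51.3886 → 4 decimal places, 87.1908 → 4 decimal places, 7.2 → 1 decimal place, 9.811 → 3 decimal places; limit is 1.
Rounded to 1 decimal place: 197.2 °C.

197.2 °C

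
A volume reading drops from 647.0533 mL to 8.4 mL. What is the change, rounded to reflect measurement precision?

638.7 mL

647.0533 mL − 8.4 mL = 638.6533 mL.
Addition/subtraction keeps the fewest decimal places: 647.0533 → 4 decimal places, 8.4 → 1 decimal place; limit is 1.
Rounded to 1 decimal place: 638.7 mL.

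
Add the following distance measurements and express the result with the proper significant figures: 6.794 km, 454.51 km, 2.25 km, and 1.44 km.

6.794 km + 454.51 km + 2.25 km + 1.44 km = 464.994 km.
Addition/subtraction keeps the fewest decimal places: 6.794 → 3 decimal places, 454.51 → 2 decimal places, 2.25 → 2 decimal places, 1.44 → 2 decimal places; limit is 2.
Rounded to 2 decimal places: 464.99 km.

464.99 km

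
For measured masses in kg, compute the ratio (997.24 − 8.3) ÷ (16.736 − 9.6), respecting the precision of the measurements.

997.24 − 8.3 = 988.94, limited to 1 d.p. → 4 s.f.; 16.736 − 9.6 = 7.136, limited to 1 d.p. → 2 s.f.
Carrying full precision, 988.94 ÷ 7.136 = 138.584641256…; keep min(4, 2) = 2 s.f.
Rounded to 2 significant figures: 1.4 × 10^2.

1.4 × 10^2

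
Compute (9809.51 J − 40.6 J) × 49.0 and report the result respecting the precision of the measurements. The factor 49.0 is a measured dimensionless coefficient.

9809.51 J − 40.6 J = 9768.91 J; the difference is limited to 1 decimal place (5 s.f.).
Carrying full precision, 9768.91 × 49.0 = 478676.59 J; 49.0 has 3 s.f., so the result keeps min(5, 3) = 3 s.f.
Rounded to 3 significant figures: 4.79 × 10^5 J.

4.79 × 10^5 J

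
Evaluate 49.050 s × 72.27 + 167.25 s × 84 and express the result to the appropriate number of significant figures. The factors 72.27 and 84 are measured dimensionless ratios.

49.050 × 72.27 = 3544.8435 → 3545 s (4 s.f., last digit at the 10^0 place).
167.25 × 84 = 14049 → 1.4 × 10⁴ s (2 s.f., last digit at the 10^3 place).
Sum: 17593.8435 s; keep the coarser place, 10^3.
Result: 1.8 × 10⁴ s.

1.8 × 10⁴ s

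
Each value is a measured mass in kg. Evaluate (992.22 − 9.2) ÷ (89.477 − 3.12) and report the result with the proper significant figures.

11.38

992.22 − 9.2 = 983.02, limited to 1 d.p. → 4 s.f.; 89.477 − 3.12 = 86.357, limited to 2 d.p. → 4 s.f.
Carrying full precision, 983.02 ÷ 86.357 = 11.383211552…; keep min(4, 4) = 4 s.f.
Rounded to 4 significant figures: 11.38.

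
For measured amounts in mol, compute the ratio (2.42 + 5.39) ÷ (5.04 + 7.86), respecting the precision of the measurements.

0.605

2.42 + 5.39 = 7.81, limited to 2 d.p. → 3 s.f.; 5.04 + 7.86 = 12.90, limited to 2 d.p. → 4 s.f.
Carrying full precision, 7.81 ÷ 12.90 = 0.605426356589…; keep min(3, 4) = 3 s.f.
Rounded to 3 significant figures: 0.605.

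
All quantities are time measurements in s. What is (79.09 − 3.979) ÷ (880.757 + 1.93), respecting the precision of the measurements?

79.09 − 3.979 = 75.111, limited to 2 d.p. → 4 s.f.; 880.757 + 1.93 = 882.687, limited to 2 d.p. → 5 s.f.
Carrying full precision, 75.111 ÷ 882.687 = 0.0850935835693…; keep min(4, 5) = 4 s.f.
Rounded to 4 significant figures: 0.08509.

0.08509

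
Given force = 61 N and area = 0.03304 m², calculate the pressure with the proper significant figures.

pressure = 61 N ÷ 0.03304 m² = 1846.24697337… Pa.
61 has 2 significant figures; 0.03304 has 4.
Division/multiplication keeps the fewest: 2 significant figures.
Rounded: 1.8 × 10^3 Pa.

1.8 × 10^3 Pa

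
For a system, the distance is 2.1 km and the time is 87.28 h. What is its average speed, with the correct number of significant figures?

0.024 km/h

average speed = 2.1 km ÷ 87.28 h = 0.0240604949588… km/h.
2.1 has 2 significant figures; 87.28 has 4.
Division/multiplication keeps the fewest: 2 significant figures.
Rounded: 0.024 km/h.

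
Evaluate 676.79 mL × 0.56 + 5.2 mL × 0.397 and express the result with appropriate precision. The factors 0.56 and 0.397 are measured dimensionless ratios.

3.8 × 10² mL

676.79 × 0.56 = 379.0024 → 3.8 × 10² mL (2 s.f., last digit at the 10^1 place).
5.2 × 0.397 = 2.0644 → 2.1 mL (2 s.f., last digit at the 10^-1 place).
Sum: 381.0668 mL; keep the coarser place, 10^1.
Result: 3.8 × 10² mL.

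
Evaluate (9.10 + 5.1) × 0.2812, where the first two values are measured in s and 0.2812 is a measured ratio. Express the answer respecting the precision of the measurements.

3.99 s

9.10 s + 5.1 s = 14.20 s; the sum is limited to 1 decimal place (3 s.f.).
Carrying full precision, 14.20 × 0.2812 = 3.99304 s; 0.2812 has 4 s.f., so the result keeps min(3, 4) = 3 s.f.
Rounded to 3 significant figures: 3.99 s.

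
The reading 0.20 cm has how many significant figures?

2

0.20: leading zeros are not significant; trailing zeros after a decimal point are significant.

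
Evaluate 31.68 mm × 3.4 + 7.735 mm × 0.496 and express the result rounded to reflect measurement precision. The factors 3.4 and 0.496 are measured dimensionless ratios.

31.68 × 3.4 = 107.712 → 1.1 × 10² mm (2 s.f., last digit at the 10^1 place).
7.735 × 0.496 = 3.83656 → 3.84 mm (3 s.f., last digit at the 10^-2 place).
Sum: 111.54856 mm; keep the coarser place, 10^1.
Result: 1.1 × 10² mm.

1.1 × 10² mm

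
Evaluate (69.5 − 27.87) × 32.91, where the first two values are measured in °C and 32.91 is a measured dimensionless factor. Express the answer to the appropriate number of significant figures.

69.5 °C − 27.87 °C = 41.63 °C; the difference is limited to 1 decimal place (3 s.f.).
Carrying full precision, 41.63 × 32.91 = 1370.0433 °C; 32.91 has 4 s.f., so the result keeps min(3, 4) = 3 s.f.
Rounded to 3 significant figures: 1.37 × 10³ °C.

1.37 × 10³ °C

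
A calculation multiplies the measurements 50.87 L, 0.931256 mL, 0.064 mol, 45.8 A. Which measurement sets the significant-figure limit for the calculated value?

50.87 L → 4 s.f.; 0.931256 mL → 6 s.f.; 0.064 mol → 2 s.f.; 45.8 A → 3 s.f.
The fewest is 2 significant figures, from 0.064 mol.

0.064 mol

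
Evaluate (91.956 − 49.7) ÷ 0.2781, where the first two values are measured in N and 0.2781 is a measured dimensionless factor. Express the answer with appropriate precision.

91.956 N − 49.7 N = 42.256 N; the difference is limited to 1 decimal place (3 s.f.).
Carrying full precision, 42.256 ÷ 0.2781 = 151.945343402… N; 0.2781 has 4 s.f., so the result keeps min(3, 4) = 3 s.f.
Rounded to 3 significant figures: 152 N.

152 N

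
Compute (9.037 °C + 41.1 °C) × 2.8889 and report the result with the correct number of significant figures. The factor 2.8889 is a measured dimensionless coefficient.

145 °C

9.037 °C + 41.1 °C = 50.137 °C; the sum is limited to 1 decimal place (3 s.f.).
Carrying full precision, 50.137 × 2.8889 = 144.8407793 °C; 2.8889 has 5 s.f., so the result keeps min(3, 5) = 3 s.f.
Rounded to 3 significant figures: 145 °C.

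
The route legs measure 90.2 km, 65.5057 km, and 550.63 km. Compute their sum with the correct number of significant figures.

706.3 km

90.2 km + 65.5057 km + 550.63 km = 706.3357 km.
Addition/subtraction keeps the fewest decimal places: 90.2 → 1 decimal place, 65.5057 → 4 decimal places, 550.63 → 2 decimal places; limit is 1.
Rounded to 1 decimal place: 706.3 km.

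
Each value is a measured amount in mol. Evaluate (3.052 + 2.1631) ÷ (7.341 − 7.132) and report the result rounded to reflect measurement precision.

3.052 + 2.1631 = 5.2151, limited to 3 d.p. → 4 s.f.; 7.341 − 7.132 = 0.209, limited to 3 d.p. → 3 s.f.
Carrying full precision, 5.2151 ÷ 0.209 = 24.9526315789…; keep min(4, 3) = 3 s.f.
Rounded to 3 significant figures: 25.0.

25.0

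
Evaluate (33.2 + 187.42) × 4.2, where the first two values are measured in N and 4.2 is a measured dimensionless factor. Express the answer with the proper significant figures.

33.2 N + 187.42 N = 220.62 N; the sum is limited to 1 decimal place (4 s.f.).
Carrying full precision, 220.62 × 4.2 = 926.604 N; 4.2 has 2 s.f., so the result keeps min(4, 2) = 2 s.f.
Rounded to 2 significant figures: 9.3 × 10² N.

9.3 × 10² N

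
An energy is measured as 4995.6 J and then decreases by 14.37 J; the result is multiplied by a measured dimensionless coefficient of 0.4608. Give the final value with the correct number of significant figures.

4995.6 J − 14.37 J = 4981.23 J; the difference is limited to 1 decimal place (5 s.f.).
Carrying full precision, 4981.23 × 0.4608 = 2295.350784 J; 0.4608 has 4 s.f., so the result keeps min(5, 4) = 4 s.f.
Rounded to 4 significant figures: 2295 J.

2295 J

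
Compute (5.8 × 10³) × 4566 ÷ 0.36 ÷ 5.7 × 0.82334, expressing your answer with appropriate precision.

(5.8 × 10³) × 4566 ÷ 0.36 ÷ 5.7 × 0.82334 = 10625900.8538…
Multiplication/division keeps the fewest significant figures: 5.8 × 10³ → 2 s.f., 4566 → 4 s.f., 0.36 → 2 s.f., 5.7 → 2 s.f., 0.82334 → 5 s.f.; limit is 2.
Rounded to 2 significant figures: 1.1 × 10⁷.

1.1 × 10⁷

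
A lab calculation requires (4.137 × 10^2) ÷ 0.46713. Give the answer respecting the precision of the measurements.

885.6

(4.137 × 10^2) ÷ 0.46713 = 885.620705157…
Multiplication/division keeps the fewest significant figures: 4.137 × 10^2 → 4 s.f., 0.46713 → 5 s.f.; limit is 4.
Rounded to 4 significant figures: 885.6.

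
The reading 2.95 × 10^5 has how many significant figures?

3

2.95 × 10^5: in scientific notation every digit of the coefficient is significant.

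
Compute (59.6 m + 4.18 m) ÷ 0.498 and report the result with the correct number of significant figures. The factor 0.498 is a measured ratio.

1.28 × 10² m

59.6 m + 4.18 m = 63.78 m; the sum is limited to 1 decimal place (3 s.f.).
Carrying full precision, 63.78 ÷ 0.498 = 128.072289157… m; 0.498 has 3 s.f., so the result keeps min(3, 3) = 3 s.f.
Rounded to 3 significant figures: 1.28 × 10² m.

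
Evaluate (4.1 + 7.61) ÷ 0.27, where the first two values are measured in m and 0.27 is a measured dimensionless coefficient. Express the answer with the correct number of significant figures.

4.1 m + 7.61 m = 11.71 m; the sum is limited to 1 decimal place (3 s.f.).
Carrying full precision, 11.71 ÷ 0.27 = 43.3703703704… m; 0.27 has 2 s.f., so the result keeps min(3, 2) = 2 s.f.
Rounded to 2 significant figures: 43 m.

43 m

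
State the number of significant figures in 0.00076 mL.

0.00076: leading zeros are not significant.

2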